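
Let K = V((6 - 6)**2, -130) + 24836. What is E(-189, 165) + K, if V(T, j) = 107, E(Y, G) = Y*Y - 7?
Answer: 60657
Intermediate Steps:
E(Y, G) = -7 + Y**2 (E(Y, G) = Y**2 - 7 = -7 + Y**2)
K = 24943 (K = 107 + 24836 = 24943)
E(-189, 165) + K = (-7 + (-189)**2) + 24943 = (-7 + 35721) + 24943 = 35714 + 24943 = 60657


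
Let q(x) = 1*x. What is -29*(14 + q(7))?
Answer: -609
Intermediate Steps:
q(x) = x
-29*(14 + q(7)) = -29*(14 + 7) = -29*21 = -609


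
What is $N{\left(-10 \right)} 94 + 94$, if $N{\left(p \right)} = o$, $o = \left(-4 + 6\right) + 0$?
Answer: $282$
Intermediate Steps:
$o = 2$ ($o = 2 + 0 = 2$)
$N{\left(p \right)} = 2$
$N{\left(-10 \right)} 94 + 94 = 2 \cdot 94 + 94 = 188 + 94 = 282$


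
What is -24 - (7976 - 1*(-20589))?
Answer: -28589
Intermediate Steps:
-24 - (7976 - 1*(-20589)) = -24 - (7976 + 20589) = -24 - 1*28565 = -24 - 28565 = -28589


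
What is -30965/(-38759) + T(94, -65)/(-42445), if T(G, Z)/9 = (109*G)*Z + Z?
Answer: 3594691402/25309627 ≈ 142.03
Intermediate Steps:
T(G, Z) = 9*Z + 981*G*Z (T(G, Z) = 9*((109*G)*Z + Z) = 9*(109*G*Z + Z) = 9*(Z + 109*G*Z) = 9*Z + 981*G*Z)
-30965/(-38759) + T(94, -65)/(-42445) = -30965/(-38759) + (9*(-65)*(1 + 109*94))/(-42445) = -30965*(-1/38759) + (9*(-65)*(1 + 10246))*(-1/42445) = 30965/38759 + (9*(-65)*10247)*(-1/42445) = 30965/38759 - 5994495*(-1/42445) = 30965/38759 + 92223/653 = 3594691402/25309627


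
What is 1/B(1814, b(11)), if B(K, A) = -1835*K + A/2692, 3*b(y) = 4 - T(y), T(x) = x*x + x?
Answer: -2019/6720625142 ≈ -3.0042e-7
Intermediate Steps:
T(x) = x + x² (T(x) = x² + x = x + x²)
b(y) = 4/3 - y*(1 + y)/3 (b(y) = (4 - y*(1 + y))/3 = 4/3 - y*(1 + y)/3)
B(K, A) = -1835*K + A/2692 (B(K, A) = -1835*K + A*(1/2692) = -1835*K + A/2692)
1/B(1814, b(11)) = 1/(-1835*1814 + (4/3 - ⅓*11*(1 + 11))/2692) = 1/(-3328690 + (4/3 - ⅓*11*12)/2692) = 1/(-3328690 + (4/3 - 44)/2692) = 1/(-3328690 + (1/2692)*(-128/3)) = 1/(-3328690 - 32/2019) = 1/(-6720625142/2019) = -2019/6720625142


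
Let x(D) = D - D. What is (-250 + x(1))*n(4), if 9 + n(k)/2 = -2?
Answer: 5500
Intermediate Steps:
x(D) = 0
n(k) = -22 (n(k) = -18 + 2*(-2) = -18 - 4 = -22)
(-250 + x(1))*n(4) = (-250 + 0)*(-22) = -250*(-22) = 5500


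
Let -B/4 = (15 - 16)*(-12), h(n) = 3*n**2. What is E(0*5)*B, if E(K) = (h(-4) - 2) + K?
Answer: -2208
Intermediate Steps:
B = -48 (B = -4*(15 - 16)*(-12) = -(-4)*(-12) = -4*12 = -48)
E(K) = 46 + K (E(K) = (3*(-4)**2 - 2) + K = (3*16 - 2) + K = (48 - 2) + K = 46 + K)
E(0*5)*B = (46 + 0*5)*(-48) = (46 + 0)*(-48) = 46*(-48) = -2208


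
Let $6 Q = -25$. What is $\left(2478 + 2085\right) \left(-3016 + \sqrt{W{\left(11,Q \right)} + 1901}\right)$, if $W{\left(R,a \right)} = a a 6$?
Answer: $-13762008 + \frac{1521 \sqrt{72186}}{2} \approx -1.3558 \cdot 10^{7}$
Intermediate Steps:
$Q = - \frac{25}{6}$ ($Q = \frac{1}{6} \left(-25\right) = - \frac{25}{6} \approx -4.1667$)
$W{\left(R,a \right)} = 6 a^{2}$ ($W{\left(R,a \right)} = a^{2} \cdot 6 = 6 a^{2}$)
$\left(2478 + 2085\right) \left(-3016 + \sqrt{W{\left(11,Q \right)} + 1901}\right) = \left(2478 + 2085\right) \left(-3016 + \sqrt{6 \left(- \frac{25}{6}\right)^{2} + 1901}\right) = 4563 \left(-3016 + \sqrt{6 \cdot \frac{625}{36} + 1901}\right) = 4563 \left(-3016 + \sqrt{\frac{625}{6} + 1901}\right) = 4563 \left(-3016 + \sqrt{\frac{12031}{6}}\right) = 4563 \left(-3016 + \frac{\sqrt{72186}}{6}\right) = -13762008 + \frac{1521 \sqrt{72186}}{2}$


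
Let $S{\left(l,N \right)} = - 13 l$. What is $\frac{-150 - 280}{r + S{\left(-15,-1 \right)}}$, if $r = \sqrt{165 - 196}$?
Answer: $- \frac{41925}{19028} + \frac{215 i \sqrt{31}}{19028} \approx -2.2033 + 0.062911 i$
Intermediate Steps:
$r = i \sqrt{31}$ ($r = \sqrt{-31} = i \sqrt{31} \approx 5.5678 i$)
$\frac{-150 - 280}{r + S{\left(-15,-1 \right)}} = \frac{-150 - 280}{i \sqrt{31} - -195} = - \frac{430}{i \sqrt{31} + 195} = - \frac{430}{195 + i \sqrt{31}}$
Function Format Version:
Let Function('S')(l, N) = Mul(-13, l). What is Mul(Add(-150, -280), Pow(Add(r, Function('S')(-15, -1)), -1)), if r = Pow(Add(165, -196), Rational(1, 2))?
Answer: Add(Rational(-41925, 19028), Mul(Rational(215, 19028), I, Pow(31, Rational(1, 2)))) ≈ Add(-2.2033, Mul(0.062911, I))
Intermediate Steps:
r = Mul(I, Pow(31, Rational(1, 2))) (r = Pow(-31, Rational(1, 2)) = Mul(I, Pow(31, Rational(1, 2))) ≈ Mul(5.5678, I))
Mul(Add(-150, -280), Pow(Add(r, Function('S')(-15, -1)), -1)) = Mul(Add(-150, -280), Pow(Add(Mul(I, Pow(31, Rational(1, 2))), Mul(-13, -15)), -1)) = Mul(-430, Pow(Add(Mul(I, Pow(31, Rational(1, 2))), 195), -1)) = Mul(-430, Pow(Add(195, Mul(I, Pow(31, Rational(1, 2)))), -1))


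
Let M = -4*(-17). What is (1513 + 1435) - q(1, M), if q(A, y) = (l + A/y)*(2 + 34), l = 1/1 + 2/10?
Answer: 246863/85 ≈ 2904.3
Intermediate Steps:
M = 68
l = 6/5 (l = 1*1 + 2*(⅒) = 1 + ⅕ = 6/5 ≈ 1.2000)
q(A, y) = 216/5 + 36*A/y (q(A, y) = (6/5 + A/y)*(2 + 34) = (6/5 + A/y)*36 = 216/5 + 36*A/y)
(1513 + 1435) - q(1, M) = (1513 + 1435) - (216/5 + 36*1/68) = 2948 - (216/5 + 36*1*(1/68)) = 2948 - (216/5 + 9/17) = 2948 - 1*3717/85 = 2948 - 3717/85 = 246863/85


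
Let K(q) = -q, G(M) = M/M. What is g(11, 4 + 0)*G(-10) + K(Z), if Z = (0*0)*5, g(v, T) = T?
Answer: 4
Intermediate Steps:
G(M) = 1
Z = 0 (Z = 0*5 = 0)
g(11, 4 + 0)*G(-10) + K(Z) = (4 + 0)*1 - 1*0 = 4*1 + 0 = 4 + 0 = 4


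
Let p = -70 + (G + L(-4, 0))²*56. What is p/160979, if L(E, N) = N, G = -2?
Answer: 22/22997 ≈ 0.00095665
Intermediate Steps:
p = 154 (p = -70 + (-2 + 0)²*56 = -70 + (-2)²*56 = -70 + 4*56 = -70 + 224 = 154)
p/160979 = 154/160979 = 154*(1/160979) = 22/22997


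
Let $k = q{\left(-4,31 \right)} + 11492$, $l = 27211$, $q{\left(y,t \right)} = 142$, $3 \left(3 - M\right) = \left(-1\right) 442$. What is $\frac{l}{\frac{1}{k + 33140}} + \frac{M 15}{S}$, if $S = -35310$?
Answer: $\frac{782177691547}{642} \approx 1.2183 \cdot 10^{9}$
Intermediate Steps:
$M = \frac{451}{3}$ ($M = 3 - \frac{\left(-1\right) 442}{3} = 3 - - \frac{442}{3} = 3 + \frac{442}{3} = \frac{451}{3} \approx 150.33$)
$k = 11634$ ($k = 142 + 11492 = 11634$)
$\frac{l}{\frac{1}{k + 33140}} + \frac{M 15}{S} = \frac{27211}{\frac{1}{11634 + 33140}} + \frac{\frac{451}{3} \cdot 15}{-35310} = \frac{27211}{\frac{1}{44774}} + 2255 \left(- \frac{1}{35310}\right) = 27211 \frac{1}{\frac{1}{44774}} - \frac{41}{642} = 27211 \cdot 44774 - \frac{41}{642} = 1218345314 - \frac{41}{642} = \frac{782177691547}{642}$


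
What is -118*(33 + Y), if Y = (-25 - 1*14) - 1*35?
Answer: 4838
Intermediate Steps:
Y = -74 (Y = (-25 - 14) - 35 = -39 - 35 = -74)
-118*(33 + Y) = -118*(33 - 74) = -118*(-41) = 4838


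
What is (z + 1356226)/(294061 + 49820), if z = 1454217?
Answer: 2810443/343881 ≈ 8.1727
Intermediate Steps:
(z + 1356226)/(294061 + 49820) = (1454217 + 1356226)/(294061 + 49820) = 2810443/343881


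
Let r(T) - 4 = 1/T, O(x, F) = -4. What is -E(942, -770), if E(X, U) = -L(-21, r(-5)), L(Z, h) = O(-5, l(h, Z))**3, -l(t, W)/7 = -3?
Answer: -64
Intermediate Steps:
l(t, W) = 21 (l(t, W) = -7*(-3) = 21)
r(T) = 4 + 1/T
L(Z, h) = -64 (L(Z, h) = (-4)**3 = -64)
E(X, U) = 64 (E(X, U) = -1*(-64) = 64)
-E(942, -770) = -1*64 = -64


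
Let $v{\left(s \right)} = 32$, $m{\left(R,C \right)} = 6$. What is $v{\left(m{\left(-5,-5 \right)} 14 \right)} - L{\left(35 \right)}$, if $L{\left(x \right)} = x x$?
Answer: $-1193$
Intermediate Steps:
$L{\left(x \right)} = x^{2}$
$v{\left(m{\left(-5,-5 \right)} 14 \right)} - L{\left(35 \right)} = 32 - 35^{2} = 32 - 1225 = -1193$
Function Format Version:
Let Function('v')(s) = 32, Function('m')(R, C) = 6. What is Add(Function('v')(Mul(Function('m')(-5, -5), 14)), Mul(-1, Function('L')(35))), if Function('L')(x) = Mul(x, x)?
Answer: -1193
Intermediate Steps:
Function('L')(x) = Pow(x, 2)
Add(Function('v')(Mul(Function('m')(-5, -5), 14)), Mul(-1, Function('L')(35))) = Add(32, Mul(-1, Pow(35, 2))) = Add(32, Mul(-1, 1225)) = Add(32, -1225) = -1193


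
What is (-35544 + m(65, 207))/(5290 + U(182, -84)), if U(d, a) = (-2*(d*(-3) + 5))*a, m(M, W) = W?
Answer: 35337/85598 ≈ 0.41283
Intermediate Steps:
U(d, a) = a*(-10 + 6*d) (U(d, a) = (-2*(-3*d + 5))*a = (-2*(5 - 3*d))*a = (-10 + 6*d)*a = a*(-10 + 6*d))
(-35544 + m(65, 207))/(5290 + U(182, -84)) = (-35544 + 207)/(5290 + 2*(-84)*(-5 + 3*182)) = -35337/(5290 + 2*(-84)*(-5 + 546)) = -35337/(5290 + 2*(-84)*541) = -35337/(5290 - 90888) = -35337/(-85598) = -35337*(-1/85598) = 35337/85598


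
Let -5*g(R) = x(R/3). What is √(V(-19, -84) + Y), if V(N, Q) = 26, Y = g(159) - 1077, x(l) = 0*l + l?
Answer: 2*I*√6635/5 ≈ 32.582*I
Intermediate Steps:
x(l) = l (x(l) = 0 + l = l)
g(R) = -R/15 (g(R) = -R/(5*3) = -R/15)
Y = -5438/5 (Y = -1/15*159 - 1077 = -53/5 - 1077 = -5438/5 ≈ -1087.6)
√(V(-19, -84) + Y) = √(26 - 5438/5) = √(-5308/5) = 2*I*√6635/5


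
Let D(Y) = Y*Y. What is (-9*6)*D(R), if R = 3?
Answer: -486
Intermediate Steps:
D(Y) = Y²
(-9*6)*D(R) = -9*6*3² = -54*9 = -486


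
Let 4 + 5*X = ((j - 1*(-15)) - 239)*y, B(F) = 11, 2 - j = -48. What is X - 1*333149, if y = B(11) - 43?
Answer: -1660181/5 ≈ -3.3204e+5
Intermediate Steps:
j = 50 (j = 2 - 1*(-48) = 2 + 48 = 50)
y = -32 (y = 11 - 43 = -32)
X = 5564/5 (X = -⅘ + (((50 - 1*(-15)) - 239)*(-32))/5 = -⅘ + (((50 + 15) - 239)*(-32))/5 = -⅘ + ((65 - 239)*(-32))/5 = -⅘ + (-174*(-32))/5 = -⅘ + (⅕)*5568 = -⅘ + 5568/5 = 5564/5 ≈ 1112.8)
X - 1*333149 = 5564/5 - 1*333149 = 5564/5 - 333149 = -1660181/5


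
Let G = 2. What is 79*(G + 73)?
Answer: 5925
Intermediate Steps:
79*(G + 73) = 79*(2 + 73) = 79*75 = 5925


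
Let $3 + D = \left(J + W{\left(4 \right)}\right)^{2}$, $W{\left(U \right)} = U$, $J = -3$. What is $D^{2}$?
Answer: $4$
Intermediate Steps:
$D = -2$ ($D = -3 + \left(-3 + 4\right)^{2} = -3 + 1^{2} = -3 + 1 = -2$)
$D^{2} = \left(-2\right)^{2} = 4$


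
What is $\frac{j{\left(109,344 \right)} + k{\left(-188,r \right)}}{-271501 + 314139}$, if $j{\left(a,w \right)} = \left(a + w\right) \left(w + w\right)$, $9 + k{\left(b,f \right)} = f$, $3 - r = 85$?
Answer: $\frac{311573}{42638} \approx 7.3074$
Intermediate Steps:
$r = -82$ ($r = 3 - 85 = -82$)
$k{\left(b,f \right)} = -9 + f$
$j{\left(a,w \right)} = 2 w \left(a + w\right)$ ($j{\left(a,w \right)} = \left(a + w\right) 2 w = 2 w \left(a + w\right)$)
$\frac{j{\left(109,344 \right)} + k{\left(-188,r \right)}}{-271501 + 314139} = \frac{2 \cdot 344 \left(109 + 344\right) - 91}{-271501 + 314139} = \frac{2 \cdot 344 \cdot 453 - 91}{42638} = \left(311664 - 91\right) \frac{1}{42638} = 311573 \cdot \frac{1}{42638} = \frac{311573}{42638}$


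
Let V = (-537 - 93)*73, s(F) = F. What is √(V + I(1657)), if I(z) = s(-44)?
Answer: I*√46034 ≈ 214.56*I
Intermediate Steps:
I(z) = -44
V = -45990 (V = -630*73 = -45990)
√(V + I(1657)) = √(-45990 - 44) = √(-46034) = I*√46034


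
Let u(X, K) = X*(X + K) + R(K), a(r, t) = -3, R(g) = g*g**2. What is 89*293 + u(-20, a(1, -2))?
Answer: 26510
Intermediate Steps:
R(g) = g**3
u(X, K) = K**3 + X*(K + X) (u(X, K) = X*(X + K) + K**3 = X*(K + X) + K**3 = K**3 + X*(K + X))
89*293 + u(-20, a(1, -2)) = 89*293 + ((-3)**3 + (-20)**2 - 3*(-20)) = 26077 + (-27 + 400 + 60) = 26077 + 433 = 26510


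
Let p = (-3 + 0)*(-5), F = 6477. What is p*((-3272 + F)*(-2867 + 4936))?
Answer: 99467175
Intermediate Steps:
p = 15 (p = -3*(-5) = 15)
p*((-3272 + F)*(-2867 + 4936)) = 15*((-3272 + 6477)*(-2867 + 4936)) = 15*(3205*2069) = 15*6631145 = 99467175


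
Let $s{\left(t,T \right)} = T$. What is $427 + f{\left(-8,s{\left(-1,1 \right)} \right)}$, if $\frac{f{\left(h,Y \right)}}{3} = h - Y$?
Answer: $400$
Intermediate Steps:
$f{\left(h,Y \right)} = - 3 Y + 3 h$ ($f{\left(h,Y \right)} = 3 \left(h - Y\right) = - 3 Y + 3 h$)
$427 + f{\left(-8,s{\left(-1,1 \right)} \right)} = 427 + \left(\left(-3\right) 1 + 3 \left(-8\right)\right) = 427 - 27 = 400$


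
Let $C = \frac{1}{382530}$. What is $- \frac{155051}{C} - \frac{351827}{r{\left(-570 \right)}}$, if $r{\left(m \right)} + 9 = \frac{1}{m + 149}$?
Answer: $- \frac{224791039604533}{3790} \approx -5.9312 \cdot 10^{10}$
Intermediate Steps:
$C = \frac{1}{382530} \approx 2.6142 \cdot 10^{-6}$
$r{\left(m \right)} = -9 + \frac{1}{149 + m}$ ($r{\left(m \right)} = -9 + \frac{1}{m + 149} = -9 + \frac{1}{149 + m}$)
$- \frac{155051}{C} - \frac{351827}{r{\left(-570 \right)}} = - 155051 \frac{1}{\frac{1}{382530}} - \frac{351827}{\frac{1}{149 - 570} \left(-1340 - -5130\right)} = \left(-155051\right) 382530 - \frac{351827}{\frac{1}{-421} \left(-1340 + 5130\right)} = -59311659030 - \frac{351827}{\left(- \frac{1}{421}\right) 3790} = -59311659030 - \frac{351827}{- \frac{3790}{421}} = -59311659030 - - \frac{148119167}{3790} = -59311659030 + \frac{148119167}{3790} = - \frac{224791039604533}{3790}$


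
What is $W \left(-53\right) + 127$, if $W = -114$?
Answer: $6169$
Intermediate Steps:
$W \left(-53\right) + 127 = \left(-114\right) \left(-53\right) + 127 = 6042 + 127 = 6169$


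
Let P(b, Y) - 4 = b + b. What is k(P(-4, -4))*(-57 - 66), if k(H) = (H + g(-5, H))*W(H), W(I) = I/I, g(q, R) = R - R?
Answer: 492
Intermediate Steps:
P(b, Y) = 4 + 2*b (P(b, Y) = 4 + (b + b) = 4 + 2*b)
g(q, R) = 0
W(I) = 1
k(H) = H (k(H) = (H + 0)*1 = H*1 = H)
k(P(-4, -4))*(-57 - 66) = (4 + 2*(-4))*(-57 - 66) = (4 - 8)*(-123) = -4*(-123) = 492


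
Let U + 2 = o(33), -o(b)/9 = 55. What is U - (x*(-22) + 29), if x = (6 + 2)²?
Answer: 882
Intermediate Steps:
o(b) = -495 (o(b) = -9*55 = -495)
x = 64 (x = 8² = 64)
U = -497 (U = -2 - 495 = -497)
U - (x*(-22) + 29) = -497 - (64*(-22) + 29) = -497 - (-1408 + 29) = -497 - 1*(-1379) = -497 + 1379 = 882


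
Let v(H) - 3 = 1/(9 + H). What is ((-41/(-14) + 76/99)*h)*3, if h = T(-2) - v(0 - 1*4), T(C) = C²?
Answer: 10246/1155 ≈ 8.8710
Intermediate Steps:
v(H) = 3 + 1/(9 + H)
h = ⅘ (h = (-2)² - (28 + 3*(0 - 1*4))/(9 + (0 - 1*4)) = 4 - (28 + 3*(0 - 4))/(9 + (0 - 4)) = 4 - (28 + 3*(-4))/(9 - 4) = 4 - (28 - 12)/5 = 4 - 16/5 = ⅘ ≈ 0.80000)
((-41/(-14) + 76/99)*h)*3 = ((-41/(-14) + 76/99)*(⅘))*3 = ((-41*(-1/14) + 76*(1/99))*(⅘))*3 = ((41/14 + 76/99)*(⅘))*3 = ((5123/1386)*(⅘))*3 = (10246/3465)*3 = 10246/1155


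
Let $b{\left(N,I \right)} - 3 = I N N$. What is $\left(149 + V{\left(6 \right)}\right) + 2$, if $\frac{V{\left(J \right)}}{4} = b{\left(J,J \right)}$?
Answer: $1027$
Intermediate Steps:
$b{\left(N,I \right)} = 3 + I N^{2}$ ($b{\left(N,I \right)} = 3 + I N N = 3 + I N^{2}$)
$V{\left(J \right)} = 12 + 4 J^{3}$ ($V{\left(J \right)} = 4 \left(3 + J J^{2}\right) = 4 \left(3 + J^{3}\right) = 12 + 4 J^{3}$)
$\left(149 + V{\left(6 \right)}\right) + 2 = \left(149 + \left(12 + 4 \cdot 6^{3}\right)\right) + 2 = \left(149 + \left(12 + 4 \cdot 216\right)\right) + 2 = \left(149 + \left(12 + 864\right)\right) + 2 = \left(149 + 876\right) + 2 = 1025 + 2 = 1027$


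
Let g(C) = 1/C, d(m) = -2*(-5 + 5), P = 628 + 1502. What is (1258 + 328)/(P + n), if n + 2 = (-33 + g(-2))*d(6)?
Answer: 793/1064 ≈ 0.74530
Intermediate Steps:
P = 2130
d(m) = 0 (d(m) = -2*0 = 0)
n = -2 (n = -2 + (-33 + 1/(-2))*0 = -2 + (-33 - ½)*0 = -2 - 67/2*0 = -2 + 0 = -2)
(1258 + 328)/(P + n) = (1258 + 328)/(2130 - 2) = 1586/2128 = 1586*(1/2128) = 793/1064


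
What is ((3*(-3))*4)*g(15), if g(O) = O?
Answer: -540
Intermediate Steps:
((3*(-3))*4)*g(15) = ((3*(-3))*4)*15 = -9*4*15 = -36*15 = -540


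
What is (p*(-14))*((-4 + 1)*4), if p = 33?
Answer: 5544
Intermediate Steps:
(p*(-14))*((-4 + 1)*4) = (33*(-14))*((-4 + 1)*4) = -(-1386)*4 = -462*(-12) = 5544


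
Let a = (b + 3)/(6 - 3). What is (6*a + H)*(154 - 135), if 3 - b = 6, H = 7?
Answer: 133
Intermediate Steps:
b = -3 (b = 3 - 1*6 = 3 - 6 = -3)
a = 0 (a = (-3 + 3)/(6 - 3) = 0/3 = 0*(⅓) = 0)
(6*a + H)*(154 - 135) = (6*0 + 7)*(154 - 135) = (0 + 7)*19 = 7*19 = 133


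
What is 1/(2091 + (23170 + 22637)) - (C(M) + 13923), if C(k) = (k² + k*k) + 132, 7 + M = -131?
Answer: -2497545413/47898 ≈ -52143.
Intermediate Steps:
M = -138 (M = -7 - 131 = -138)
C(k) = 132 + 2*k² (C(k) = (k² + k²) + 132 = 2*k² + 132 = 132 + 2*k²)
1/(2091 + (23170 + 22637)) - (C(M) + 13923) = 1/(2091 + (23170 + 22637)) - ((132 + 2*(-138)²) + 13923) = 1/(2091 + 45807) - ((132 + 2*19044) + 13923) = 1/47898 - ((132 + 38088) + 13923) = 1/47898 - (38220 + 13923) = 1/47898 - 1*52143 = 1/47898 - 52143 = -2497545413/47898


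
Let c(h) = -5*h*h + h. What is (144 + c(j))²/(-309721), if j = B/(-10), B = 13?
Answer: -288369/4955536 ≈ -0.058191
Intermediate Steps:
j = -13/10 (j = 13/(-10) = 13*(-⅒) = -13/10 ≈ -1.3000)
c(h) = h - 5*h² (c(h) = -5*h² + h = h - 5*h²)
(144 + c(j))²/(-309721) = (144 - 13*(1 - 5*(-13/10))/10)²/(-309721) = (144 - 13*(1 + 13/2)/10)²*(-1/309721) = (144 - 13/10*15/2)²*(-1/309721) = (144 - 39/4)²*(-1/309721) = (537/4)²*(-1/309721) = (288369/16)*(-1/309721) = -288369/4955536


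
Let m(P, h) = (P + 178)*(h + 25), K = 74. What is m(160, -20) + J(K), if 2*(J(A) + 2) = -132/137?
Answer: 231190/137 ≈ 1687.5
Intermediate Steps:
J(A) = -340/137 (J(A) = -2 + (-132/137)/2 = -2 + (-132*1/137)/2 = -2 + (½)*(-132/137) = -2 - 66/137 = -340/137)
m(P, h) = (25 + h)*(178 + P) (m(P, h) = (178 + P)*(25 + h) = (25 + h)*(178 + P))
m(160, -20) + J(K) = (4450 + 25*160 + 178*(-20) + 160*(-20)) - 340/137 = (4450 + 4000 - 3560 - 3200) - 340/137 = 1690 - 340/137 = 231190/137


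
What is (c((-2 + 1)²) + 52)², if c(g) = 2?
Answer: 2916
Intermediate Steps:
(c((-2 + 1)²) + 52)² = (2 + 52)² = 54² = 2916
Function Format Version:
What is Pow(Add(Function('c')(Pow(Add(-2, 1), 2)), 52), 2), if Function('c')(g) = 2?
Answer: 2916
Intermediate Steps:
Pow(Add(Function('c')(Pow(Add(-2, 1), 2)), 52), 2) = Pow(Add(2, 52), 2) = Pow(54, 2) = 2916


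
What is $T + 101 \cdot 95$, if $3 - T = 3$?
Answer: $9595$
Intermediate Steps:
$T = 0$ ($T = 3 - 3 = 0$)
$T + 101 \cdot 95 = 0 + 101 \cdot 95 = 0 + 9595 = 9595$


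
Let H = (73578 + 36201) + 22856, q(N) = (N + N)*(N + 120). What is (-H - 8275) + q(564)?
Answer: 630642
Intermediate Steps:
q(N) = 2*N*(120 + N) (q(N) = (2*N)*(120 + N) = 2*N*(120 + N))
H = 132635 (H = 109779 + 22856 = 132635)
(-H - 8275) + q(564) = (-1*132635 - 8275) + 2*564*(120 + 564) = (-132635 - 8275) + 2*564*684 = -140910 + 771552 = 630642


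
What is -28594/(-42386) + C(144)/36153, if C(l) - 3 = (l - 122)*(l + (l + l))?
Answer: 239453764/255396843 ≈ 0.93758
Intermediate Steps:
C(l) = 3 + 3*l*(-122 + l) (C(l) = 3 + (l - 122)*(l + (l + l)) = 3 + (-122 + l)*(l + 2*l) = 3 + (-122 + l)*(3*l) = 3 + 3*l*(-122 + l))
-28594/(-42386) + C(144)/36153 = -28594/(-42386) + (3 - 366*144 + 3*144²)/36153 = -28594*(-1/42386) + (3 - 52704 + 3*20736)*(1/36153) = 14297/21193 + (3 - 52704 + 62208)*(1/36153) = 14297/21193 + 9507*(1/36153) = 14297/21193 + 3169/12051 = 239453764/255396843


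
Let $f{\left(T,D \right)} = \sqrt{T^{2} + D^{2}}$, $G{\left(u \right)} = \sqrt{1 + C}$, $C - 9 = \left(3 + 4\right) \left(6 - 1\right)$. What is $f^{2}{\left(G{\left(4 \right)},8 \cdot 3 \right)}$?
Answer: $621$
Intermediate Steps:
$C = 44$ ($C = 9 + \left(3 + 4\right) \left(6 - 1\right) = 9 + 7 \cdot 5 = 9 + 35 = 44$)
$G{\left(u \right)} = 3 \sqrt{5}$ ($G{\left(u \right)} = \sqrt{1 + 44} = \sqrt{45} = 3 \sqrt{5}$)
$f{\left(T,D \right)} = \sqrt{D^{2} + T^{2}}$
$f^{2}{\left(G{\left(4 \right)},8 \cdot 3 \right)} = \left(\sqrt{\left(8 \cdot 3\right)^{2} + \left(3 \sqrt{5}\right)^{2}}\right)^{2} = \left(\sqrt{24^{2} + 45}\right)^{2} = \left(\sqrt{576 + 45}\right)^{2} = \left(\sqrt{621}\right)^{2} = \left(3 \sqrt{69}\right)^{2} = 621$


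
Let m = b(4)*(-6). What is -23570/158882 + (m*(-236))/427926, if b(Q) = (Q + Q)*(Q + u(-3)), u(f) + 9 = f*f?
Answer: -240579553/5665811561 ≈ -0.042462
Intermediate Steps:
u(f) = -9 + f² (u(f) = -9 + f*f = -9 + f²)
b(Q) = 2*Q² (b(Q) = (Q + Q)*(Q + (-9 + (-3)²)) = (2*Q)*(Q + (-9 + 9)) = (2*Q)*(Q + 0) = (2*Q)*Q = 2*Q²)
m = -192 (m = (2*4²)*(-6) = (2*16)*(-6) = 32*(-6) = -192)
-23570/158882 + (m*(-236))/427926 = -23570/158882 - 192*(-236)/427926 = -23570*1/158882 + 45312*(1/427926) = -11785/79441 + 7552/71321 = -240579553/5665811561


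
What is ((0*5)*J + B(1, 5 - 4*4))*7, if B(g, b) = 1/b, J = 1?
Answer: -7/11 ≈ -0.63636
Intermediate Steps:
((0*5)*J + B(1, 5 - 4*4))*7 = ((0*5)*1 + 1/(5 - 4*4))*7 = (0*1 + 1/(5 - 16))*7 = (0 + 1/(-11))*7 = (0 - 1/11)*7 = -1/11*7 = -7/11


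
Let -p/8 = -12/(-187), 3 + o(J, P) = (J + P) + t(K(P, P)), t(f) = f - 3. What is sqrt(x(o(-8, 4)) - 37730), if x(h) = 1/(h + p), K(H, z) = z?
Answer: I*sqrt(55973588286)/1218 ≈ 194.24*I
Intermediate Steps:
t(f) = -3 + f
o(J, P) = -6 + J + 2*P (o(J, P) = -3 + ((J + P) + (-3 + P)) = -3 + (-3 + J + 2*P) = -6 + J + 2*P)
p = -96/187 (p = -(-96)/(-187) = -(-96)*(-1)/187 = -8*12/187 = -96/187 ≈ -0.51337)
x(h) = 1/(-96/187 + h) (x(h) = 1/(h - 96/187) = 1/(-96/187 + h))
sqrt(x(o(-8, 4)) - 37730) = sqrt(187/(-96 + 187*(-6 - 8 + 2*4)) - 37730) = sqrt(187/(-96 + 187*(-6 - 8 + 8)) - 37730) = sqrt(187/(-96 + 187*(-6)) - 37730) = sqrt(187/(-96 - 1122) - 37730) = sqrt(187/(-1218) - 37730) = sqrt(187*(-1/1218) - 37730) = sqrt(-187/1218 - 37730) = sqrt(-45955327/1218) = I*sqrt(55973588286)/1218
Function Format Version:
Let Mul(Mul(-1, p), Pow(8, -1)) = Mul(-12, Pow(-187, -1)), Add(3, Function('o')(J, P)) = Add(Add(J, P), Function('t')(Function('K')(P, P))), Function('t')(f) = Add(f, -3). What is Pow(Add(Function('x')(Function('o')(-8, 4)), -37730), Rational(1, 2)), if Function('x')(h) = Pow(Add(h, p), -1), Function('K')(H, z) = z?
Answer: Mul(Rational(1, 1218), I, Pow(55973588286, Rational(1, 2))) ≈ Mul(194.24, I)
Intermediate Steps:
Function('t')(f) = Add(-3, f)
Function('o')(J, P) = Add(-6, J, Mul(2, P)) (Function('o')(J, P) = Add(-3, Add(Add(J, P), Add(-3, P))) = Add(-3, Add(-3, J, Mul(2, P))) = Add(-6, J, Mul(2, P)))
p = Rational(-96, 187) (p = Mul(-8, Mul(-12, Pow(-187, -1))) = Mul(-8, Mul(-12, Rational(-1, 187))) = Mul(-8, Rational(12, 187)) = Rational(-96, 187) ≈ -0.51337)
Function('x')(h) = Pow(Add(Rational(-96, 187), h), -1) (Function('x')(h) = Pow(Add(h, Rational(-96, 187)), -1) = Pow(Add(Rational(-96, 187), h), -1))
Pow(Add(Function('x')(Function('o')(-8, 4)), -37730), Rational(1, 2)) = Pow(Add(Mul(187, Pow(Add(-96, Mul(187, Add(-6, -8, Mul(2, 4)))), -1)), -37730), Rational(1, 2)) = Pow(Add(Mul(187, Pow(Add(-96, Mul(187, Add(-6, -8, 8))), -1)), -37730), Rational(1, 2)) = Pow(Add(Mul(187, Pow(Add(-96, Mul(187, -6)), -1)), -37730), Rational(1, 2)) = Pow(Add(Mul(187, Pow(Add(-96, -1122), -1)), -37730), Rational(1, 2)) = Pow(Add(Mul(187, Pow(-1218, -1)), -37730), Rational(1, 2)) = Pow(Add(Mul(187, Rational(-1, 1218)), -37730), Rational(1, 2)) = Pow(Add(Rational(-187, 1218), -37730), Rational(1, 2)) = Pow(Rational(-45955327, 1218), Rational(1, 2)) = Mul(Rational(1, 1218), I, Pow(55973588286, Rational(1, 2)))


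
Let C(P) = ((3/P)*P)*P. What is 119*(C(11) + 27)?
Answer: 7140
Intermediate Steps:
C(P) = 3*P
119*(C(11) + 27) = 119*(3*11 + 27) = 119*(33 + 27) = 119*60 = 7140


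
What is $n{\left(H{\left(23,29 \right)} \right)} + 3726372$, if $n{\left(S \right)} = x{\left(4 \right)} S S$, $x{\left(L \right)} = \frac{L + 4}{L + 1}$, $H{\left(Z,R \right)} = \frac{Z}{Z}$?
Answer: $\frac{18631868}{5} \approx 3.7264 \cdot 10^{6}$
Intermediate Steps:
$H{\left(Z,R \right)} = 1$
$x{\left(L \right)} = \frac{4 + L}{1 + L}$
$n{\left(S \right)} = \frac{8 S^{2}}{5}$ ($n{\left(S \right)} = \frac{4 + 4}{1 + 4} S S = \frac{1}{5} \cdot 8 S S = \frac{8 S}{5} S = \frac{8 S^{2}}{5}$)
$n{\left(H{\left(23,29 \right)} \right)} + 3726372 = \frac{8 \cdot 1^{2}}{5} + 3726372 = \frac{8}{5} \cdot 1 + 3726372 = \frac{8}{5} + 3726372 = \frac{18631868}{5}$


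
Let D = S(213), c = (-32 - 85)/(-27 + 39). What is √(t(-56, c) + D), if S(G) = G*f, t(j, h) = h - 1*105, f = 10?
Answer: √8061/2 ≈ 44.892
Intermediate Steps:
c = -39/4 (c = -117/12 = -117*1/12 = -39/4 ≈ -9.7500)
t(j, h) = -105 + h (t(j, h) = h - 105 = -105 + h)
S(G) = 10*G (S(G) = G*10 = 10*G)
D = 2130 (D = 10*213 = 2130)
√(t(-56, c) + D) = √((-105 - 39/4) + 2130) = √(-459/4 + 2130) = √(8061/4) = √8061/2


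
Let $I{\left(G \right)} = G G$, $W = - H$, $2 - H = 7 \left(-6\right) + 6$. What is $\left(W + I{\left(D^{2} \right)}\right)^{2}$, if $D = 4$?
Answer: $47524$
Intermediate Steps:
$H = 38$ ($H = 2 - \left(7 \left(-6\right) + 6\right) = 2 - \left(-42 + 6\right) = 2 - -36 = 2 + 36 = 38$)
$W = -38$ ($W = \left(-1\right) 38 = -38$)
$I{\left(G \right)} = G^{2}$
$\left(W + I{\left(D^{2} \right)}\right)^{2} = \left(-38 + \left(4^{2}\right)^{2}\right)^{2} = \left(-38 + 16^{2}\right)^{2} = \left(-38 + 256\right)^{2} = 218^{2} = 47524$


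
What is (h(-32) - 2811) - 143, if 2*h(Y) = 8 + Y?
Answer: -2966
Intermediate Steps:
h(Y) = 4 + Y/2 (h(Y) = (8 + Y)/2 = 4 + Y/2)
(h(-32) - 2811) - 143 = ((4 + (½)*(-32)) - 2811) - 143 = ((4 - 16) - 2811) - 143 = (-12 - 2811) - 143 = -2823 - 143 = -2966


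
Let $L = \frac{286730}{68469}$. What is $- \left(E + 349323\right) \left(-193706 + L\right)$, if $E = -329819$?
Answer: $\frac{258673153265536}{68469} \approx 3.778 \cdot 10^{9}$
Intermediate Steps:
$L = \frac{286730}{68469}$ ($L = 286730 \cdot \frac{1}{68469} = \frac{286730}{68469} \approx 4.1877$)
$- \left(E + 349323\right) \left(-193706 + L\right) = - \left(-329819 + 349323\right) \left(-193706 + \frac{286730}{68469}\right) = - \frac{19504 \left(-13262569384\right)}{68469} = \left(-1\right) \left(- \frac{258673153265536}{68469}\right) = \frac{258673153265536}{68469}$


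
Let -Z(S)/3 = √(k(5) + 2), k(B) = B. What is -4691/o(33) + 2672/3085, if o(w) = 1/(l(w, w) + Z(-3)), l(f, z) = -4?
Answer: 57889612/3085 + 14073*√7 ≈ 55999.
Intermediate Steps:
Z(S) = -3*√7 (Z(S) = -3*√(5 + 2) = -3*√7)
o(w) = 1/(-4 - 3*√7)
-4691/o(33) + 2672/3085 = -4691/(4/47 - 3*√7/47) + 2672/3085 = 2672/3085 - 4691/(4/47 - 3*√7/47)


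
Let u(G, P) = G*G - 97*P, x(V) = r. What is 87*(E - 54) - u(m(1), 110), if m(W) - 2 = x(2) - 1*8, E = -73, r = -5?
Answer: -500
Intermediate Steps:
x(V) = -5
m(W) = -11 (m(W) = 2 + (-5 - 1*8) = 2 + (-5 - 8) = 2 - 13 = -11)
u(G, P) = G² - 97*P
87*(E - 54) - u(m(1), 110) = 87*(-73 - 54) - ((-11)² - 97*110) = 87*(-127) - (121 - 10670) = -11049 - 1*(-10549) = -11049 + 10549 = -500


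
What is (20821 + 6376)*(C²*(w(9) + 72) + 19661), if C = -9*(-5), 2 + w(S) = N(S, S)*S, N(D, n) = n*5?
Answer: 26694834592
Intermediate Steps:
N(D, n) = 5*n
w(S) = -2 + 5*S² (w(S) = -2 + (5*S)*S = -2 + 5*S²)
C = 45 (C = -3*(-15) = 45)
(20821 + 6376)*(C²*(w(9) + 72) + 19661) = (20821 + 6376)*(45²*((-2 + 5*9²) + 72) + 19661) = 27197*(2025*((-2 + 5*81) + 72) + 19661) = 27197*(2025*((-2 + 405) + 72) + 19661) = 27197*(2025*(403 + 72) + 19661) = 27197*(2025*475 + 19661) = 27197*(961875 + 19661) = 27197*981536 = 26694834592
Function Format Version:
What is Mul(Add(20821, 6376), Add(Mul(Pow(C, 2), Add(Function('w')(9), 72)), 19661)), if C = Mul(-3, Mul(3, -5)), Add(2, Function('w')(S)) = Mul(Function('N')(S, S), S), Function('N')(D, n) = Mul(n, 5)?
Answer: 26694834592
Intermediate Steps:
Function('N')(D, n) = Mul(5, n)
Function('w')(S) = Add(-2, Mul(5, Pow(S, 2))) (Function('w')(S) = Add(-2, Mul(Mul(5, S), S)) = Add(-2, Mul(5, Pow(S, 2))))
C = 45 (C = Mul(-3, -15) = 45)
Mul(Add(20821, 6376), Add(Mul(Pow(C, 2), Add(Function('w')(9), 72)), 19661)) = Mul(Add(20821, 6376), Add(Mul(Pow(45, 2), Add(Add(-2, Mul(5, Pow(9, 2))), 72)), 19661)) = Mul(27197, Add(Mul(2025, Add(Add(-2, Mul(5, 81)), 72)), 19661)) = Mul(27197, Add(Mul(2025, Add(Add(-2, 405), 72)), 19661)) = Mul(27197, Add(Mul(2025, Add(403, 72)), 19661)) = Mul(27197, Add(Mul(2025, 475), 19661)) = Mul(27197, Add(961875, 19661)) = Mul(27197, 981536) = 26694834592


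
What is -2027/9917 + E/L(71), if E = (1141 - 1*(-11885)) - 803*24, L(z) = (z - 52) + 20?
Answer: -20673545/128921 ≈ -160.36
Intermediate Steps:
L(z) = -32 + z (L(z) = (-52 + z) + 20 = -32 + z)
E = -6246 (E = (1141 + 11885) - 1*19272 = 13026 - 19272 = -6246)
-2027/9917 + E/L(71) = -2027/9917 - 6246/(-32 + 71) = -2027*1/9917 - 6246/39 = -2027/9917 - 6246*1/39 = -2027/9917 - 2082/13 = -20673545/128921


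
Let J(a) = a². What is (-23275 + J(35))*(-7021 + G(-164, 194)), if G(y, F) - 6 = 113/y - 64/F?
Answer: 1230509389725/7954 ≈ 1.5470e+8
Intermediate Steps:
G(y, F) = 6 - 64/F + 113/y (G(y, F) = 6 + (113/y - 64/F) = 6 + (-64/F + 113/y) = 6 - 64/F + 113/y)
(-23275 + J(35))*(-7021 + G(-164, 194)) = (-23275 + 35²)*(-7021 + (6 - 64/194 + 113/(-164))) = (-23275 + 1225)*(-7021 + (6 - 64*1/194 + 113*(-1/164))) = -22050*(-7021 + (6 - 32/97 - 113/164)) = -22050*(-7021 + 79239/15908) = -22050*(-111610829/15908) = 1230509389725/7954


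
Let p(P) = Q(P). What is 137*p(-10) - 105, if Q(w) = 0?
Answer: -105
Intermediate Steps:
p(P) = 0
137*p(-10) - 105 = 137*0 - 105 = 0 - 105 = -105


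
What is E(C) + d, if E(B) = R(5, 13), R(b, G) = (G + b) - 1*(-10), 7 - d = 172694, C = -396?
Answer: -172659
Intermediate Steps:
d = -172687 (d = 7 - 1*172694 = 7 - 172694 = -172687)
R(b, G) = 10 + G + b (R(b, G) = (G + b) + 10 = 10 + G + b)
E(B) = 28 (E(B) = 10 + 13 + 5 = 28)
E(C) + d = 28 - 172687 = -172659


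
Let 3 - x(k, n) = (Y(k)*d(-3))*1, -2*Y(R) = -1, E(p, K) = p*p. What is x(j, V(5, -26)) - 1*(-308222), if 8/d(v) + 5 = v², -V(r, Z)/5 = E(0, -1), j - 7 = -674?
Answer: 308224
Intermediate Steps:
E(p, K) = p²
j = -667 (j = 7 - 674 = -667)
Y(R) = ½ (Y(R) = -½*(-1) = ½)
V(r, Z) = 0 (V(r, Z) = -5*0² = -5*0 = 0)
d(v) = 8/(-5 + v²)
x(k, n) = 2 (x(k, n) = 3 - (8/(-5 + (-3)²))/2 = 3 - (8/(-5 + 9))/2 = 3 - (8/4)/2 = 3 - (8*(¼))/2 = 3 - (½)*2 = 3 - 1 = 2)
x(j, V(5, -26)) - 1*(-308222) = 2 - 1*(-308222) = 2 + 308222 = 308224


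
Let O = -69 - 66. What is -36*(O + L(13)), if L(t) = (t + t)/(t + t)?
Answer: 4824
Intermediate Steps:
L(t) = 1 (L(t) = (2*t)/((2*t)) = (2*t)*(1/(2*t)) = 1)
O = -135
-36*(O + L(13)) = -36*(-135 + 1) = -36*(-134) = 4824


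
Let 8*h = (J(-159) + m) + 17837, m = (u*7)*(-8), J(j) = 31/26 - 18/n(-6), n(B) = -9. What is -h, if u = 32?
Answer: -417253/208 ≈ -2006.0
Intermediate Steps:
J(j) = 83/26 (J(j) = 31/26 - 18/(-9) = 31*(1/26) - 18*(-⅑) = 31/26 + 2 = 83/26)
m = -1792 (m = (32*7)*(-8) = 224*(-8) = -1792)
h = 417253/208 (h = ((83/26 - 1792) + 17837)/8 = (-46509/26 + 17837)/8 = (⅛)*(417253/26) = 417253/208 ≈ 2006.0)
-h = -1*417253/208 = -417253/208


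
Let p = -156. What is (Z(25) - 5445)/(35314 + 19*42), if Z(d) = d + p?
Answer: -697/4514 ≈ -0.15441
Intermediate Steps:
Z(d) = -156 + d (Z(d) = d - 156 = -156 + d)
(Z(25) - 5445)/(35314 + 19*42) = ((-156 + 25) - 5445)/(35314 + 19*42) = (-131 - 5445)/(35314 + 798) = -5576/36112 = -5576*1/36112 = -697/4514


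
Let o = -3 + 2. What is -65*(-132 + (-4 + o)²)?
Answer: 6955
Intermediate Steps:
o = -1
-65*(-132 + (-4 + o)²) = -65*(-132 + (-4 - 1)²) = -65*(-132 + (-5)²) = -65*(-132 + 25) = -65*(-107) = 6955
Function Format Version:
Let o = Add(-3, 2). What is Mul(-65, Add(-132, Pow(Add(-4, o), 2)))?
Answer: 6955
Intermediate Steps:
o = -1
Mul(-65, Add(-132, Pow(Add(-4, o), 2))) = Mul(-65, Add(-132, Pow(Add(-4, -1), 2))) = Mul(-65, Add(-132, Pow(-5, 2))) = Mul(-65, Add(-132, 25)) = Mul(-65, -107) = 6955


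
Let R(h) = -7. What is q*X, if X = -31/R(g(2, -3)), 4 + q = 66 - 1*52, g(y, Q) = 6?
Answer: 310/7 ≈ 44.286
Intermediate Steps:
q = 10 (q = -4 + (66 - 1*52) = -4 + (66 - 52) = -4 + 14 = 10)
X = 31/7 (X = -31/(-7) = -31*(-1/7) = 31/7 ≈ 4.4286)
q*X = 10*(31/7) = 310/7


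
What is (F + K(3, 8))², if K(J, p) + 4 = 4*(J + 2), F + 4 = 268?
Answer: 78400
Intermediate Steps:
F = 264 (F = -4 + 268 = 264)
K(J, p) = 4 + 4*J (K(J, p) = -4 + 4*(J + 2) = -4 + 4*(2 + J) = -4 + (8 + 4*J) = 4 + 4*J)
(F + K(3, 8))² = (264 + (4 + 4*3))² = (264 + (4 + 12))² = (264 + 16)² = 280² = 78400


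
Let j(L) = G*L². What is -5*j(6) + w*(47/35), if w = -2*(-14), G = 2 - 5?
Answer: 2888/5 ≈ 577.60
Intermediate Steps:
G = -3
w = 28
j(L) = -3*L²
-5*j(6) + w*(47/35) = -(-15)*6² + 28*(47/35) = -(-15)*36 + 28*(47*(1/35)) = -5*(-108) + 28*(47/35) = 540 + 188/5 = 2888/5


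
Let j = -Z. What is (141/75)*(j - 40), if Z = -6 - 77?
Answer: 2021/25 ≈ 80.840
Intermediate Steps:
Z = -83
j = 83 (j = -1*(-83) = 83)
(141/75)*(j - 40) = (141/75)*(83 - 40) = (141*(1/75))*43 = (47/25)*43 = 2021/25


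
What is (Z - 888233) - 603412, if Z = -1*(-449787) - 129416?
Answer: -1171274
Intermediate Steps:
Z = 320371 (Z = 449787 - 129416 = 320371)
(Z - 888233) - 603412 = (320371 - 888233) - 603412 = -567862 - 603412 = -1171274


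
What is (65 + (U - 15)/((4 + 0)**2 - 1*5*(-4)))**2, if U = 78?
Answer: 71289/16 ≈ 4455.6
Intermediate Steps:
(65 + (U - 15)/((4 + 0)**2 - 1*5*(-4)))**2 = (65 + (78 - 15)/((4 + 0)**2 - 1*5*(-4)))**2 = (65 + 63/(4**2 - 5*(-4)))**2 = (65 + 63/(16 + 20))**2 = (65 + 63/36)**2 = (65 + 63*(1/36))**2 = (65 + 7/4)**2 = (267/4)**2 = 71289/16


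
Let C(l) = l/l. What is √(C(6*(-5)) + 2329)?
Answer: √2330 ≈ 48.270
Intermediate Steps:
C(l) = 1
√(C(6*(-5)) + 2329) = √(1 + 2329) = √2330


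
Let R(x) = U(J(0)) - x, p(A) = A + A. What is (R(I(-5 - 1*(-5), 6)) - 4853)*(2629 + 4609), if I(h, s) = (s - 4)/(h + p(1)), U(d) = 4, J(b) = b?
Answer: -35104300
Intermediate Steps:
p(A) = 2*A
I(h, s) = (-4 + s)/(2 + h) (I(h, s) = (s - 4)/(h + 2*1) = (-4 + s)/(h + 2) = (-4 + s)/(2 + h))
R(x) = 4 - x
(R(I(-5 - 1*(-5), 6)) - 4853)*(2629 + 4609) = ((4 - (-4 + 6)/(2 + (-5 - 1*(-5)))) - 4853)*(2629 + 4609) = ((4 - 2/(2 + (-5 + 5))) - 4853)*7238 = ((4 - 2/(2 + 0)) - 4853)*7238 = ((4 - 2/2) - 4853)*7238 = ((4 - 1*1) - 4853)*7238 = ((4 - 1) - 4853)*7238 = (3 - 4853)*7238 = -4850*7238 = -35104300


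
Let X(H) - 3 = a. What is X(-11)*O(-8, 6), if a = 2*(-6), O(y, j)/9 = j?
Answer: -486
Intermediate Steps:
O(y, j) = 9*j
a = -12
X(H) = -9 (X(H) = 3 - 12 = -9)
X(-11)*O(-8, 6) = -81*6 = -9*54 = -486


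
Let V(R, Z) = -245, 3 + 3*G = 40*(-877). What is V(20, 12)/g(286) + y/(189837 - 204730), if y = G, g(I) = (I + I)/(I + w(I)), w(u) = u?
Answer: -10911272/44679 ≈ -244.21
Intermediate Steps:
G = -35083/3 (G = -1 + (40*(-877))/3 = -1 + (1/3)*(-35080) = -1 - 35080/3 = -35083/3 ≈ -11694.)
g(I) = 1 (g(I) = (I + I)/(I + I) = (2*I)/((2*I)) = (2*I)*(1/(2*I)) = 1)
y = -35083/3 ≈ -11694.
V(20, 12)/g(286) + y/(189837 - 204730) = -245/1 - 35083/(3*(189837 - 204730)) = -245*1 - 35083/3/(-14893) = -245 - 35083/3*(-1/14893) = -245 + 35083/44679 = -10911272/44679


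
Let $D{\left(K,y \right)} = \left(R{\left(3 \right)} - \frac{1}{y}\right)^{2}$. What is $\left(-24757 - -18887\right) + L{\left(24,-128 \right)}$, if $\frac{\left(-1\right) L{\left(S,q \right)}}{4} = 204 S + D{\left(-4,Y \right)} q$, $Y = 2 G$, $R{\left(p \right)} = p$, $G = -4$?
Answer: $-20454$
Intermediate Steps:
$Y = -8$ ($Y = 2 \left(-4\right) = -8$)
$D{\left(K,y \right)} = \left(3 - \frac{1}{y}\right)^{2}$
$L{\left(S,q \right)} = - 816 S - \frac{625 q}{16}$ ($L{\left(S,q \right)} = - 4 \left(204 S + \frac{\left(-1 + 3 \left(-8\right)\right)^{2}}{64} q\right) = - 4 \left(204 S + \frac{\left(-1 - 24\right)^{2}}{64} q\right) = - 4 \left(204 S + \frac{\left(-25\right)^{2}}{64} q\right) = - 4 \left(204 S + \frac{1}{64} \cdot 625 q\right) = - 4 \left(204 S + \frac{625 q}{64}\right) = - 816 S - \frac{625 q}{16}$)
$\left(-24757 - -18887\right) + L{\left(24,-128 \right)} = \left(-24757 - -18887\right) - 14584 = \left(-24757 + 18887\right) + \left(-19584 + 5000\right) = -5870 - 14584 = -20454$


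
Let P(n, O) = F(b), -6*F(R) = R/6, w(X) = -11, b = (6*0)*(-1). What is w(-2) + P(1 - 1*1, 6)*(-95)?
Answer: -11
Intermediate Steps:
b = 0 (b = 0*(-1) = 0)
F(R) = -R/36 (F(R) = -R/(6*6) = -R/36)
P(n, O) = 0 (P(n, O) = -1/36*0 = 0)
w(-2) + P(1 - 1*1, 6)*(-95) = -11 + 0*(-95) = -11 + 0 = -11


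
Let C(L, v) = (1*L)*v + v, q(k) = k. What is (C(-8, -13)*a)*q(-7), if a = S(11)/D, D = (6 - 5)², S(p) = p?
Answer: -7007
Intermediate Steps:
C(L, v) = v + L*v (C(L, v) = L*v + v = v + L*v)
D = 1 (D = 1² = 1)
a = 11 (a = 11/1 = 11*1 = 11)
(C(-8, -13)*a)*q(-7) = (-13*(1 - 8)*11)*(-7) = (-13*(-7)*11)*(-7) = (91*11)*(-7) = 1001*(-7) = -7007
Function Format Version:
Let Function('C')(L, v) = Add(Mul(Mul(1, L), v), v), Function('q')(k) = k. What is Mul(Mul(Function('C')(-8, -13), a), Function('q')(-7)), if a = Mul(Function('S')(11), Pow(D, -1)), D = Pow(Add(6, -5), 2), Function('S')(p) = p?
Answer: -7007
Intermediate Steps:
Function('C')(L, v) = Add(v, Mul(L, v)) (Function('C')(L, v) = Add(Mul(L, v), v) = Add(v, Mul(L, v)))
D = 1 (D = Pow(1, 2) = 1)
a = 11 (a = Mul(11, Pow(1, -1)) = Mul(11, 1) = 11)
Mul(Mul(Function('C')(-8, -13), a), Function('q')(-7)) = Mul(Mul(Mul(-13, Add(1, -8)), 11), -7) = Mul(Mul(Mul(-13, -7), 11), -7) = Mul(Mul(91, 11), -7) = Mul(1001, -7) = -7007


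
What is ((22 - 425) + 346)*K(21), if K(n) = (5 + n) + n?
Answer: -2679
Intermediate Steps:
K(n) = 5 + 2*n
((22 - 425) + 346)*K(21) = ((22 - 425) + 346)*(5 + 2*21) = (-403 + 346)*(5 + 42) = -57*47 = -2679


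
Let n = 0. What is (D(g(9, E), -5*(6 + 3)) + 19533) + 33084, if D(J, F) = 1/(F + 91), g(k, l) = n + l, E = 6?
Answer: 2420383/46 ≈ 52617.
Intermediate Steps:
g(k, l) = l (g(k, l) = 0 + l = l)
D(J, F) = 1/(91 + F)
(D(g(9, E), -5*(6 + 3)) + 19533) + 33084 = (1/(91 - 5*(6 + 3)) + 19533) + 33084 = (1/(91 - 5*9) + 19533) + 33084 = (1/(91 - 45) + 19533) + 33084 = (1/46 + 19533) + 33084 = 898519/46 + 33084 = 2420383/46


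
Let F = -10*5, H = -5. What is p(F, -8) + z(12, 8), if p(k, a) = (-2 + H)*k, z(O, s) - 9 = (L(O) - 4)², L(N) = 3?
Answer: 360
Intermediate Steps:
z(O, s) = 10 (z(O, s) = 9 + (3 - 4)² = 9 + (-1)² = 9 + 1 = 10)
F = -50
p(k, a) = -7*k (p(k, a) = (-2 - 5)*k = -7*k)
p(F, -8) + z(12, 8) = -7*(-50) + 10 = 350 + 10 = 360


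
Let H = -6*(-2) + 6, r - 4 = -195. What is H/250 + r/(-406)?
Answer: 27529/50750 ≈ 0.54244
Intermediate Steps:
r = -191 (r = 4 - 195 = -191)
H = 18 (H = 12 + 6 = 18)
H/250 + r/(-406) = 18/250 - 191/(-406) = 18*(1/250) - 191*(-1/406) = 9/125 + 191/406 = 27529/50750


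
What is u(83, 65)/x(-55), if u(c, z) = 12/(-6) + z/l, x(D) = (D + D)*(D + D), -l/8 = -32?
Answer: -447/3097600 ≈ -0.00014431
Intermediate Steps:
l = 256 (l = -8*(-32) = 256)
x(D) = 4*D² (x(D) = (2*D)*(2*D) = 4*D²)
u(c, z) = -2 + z/256 (u(c, z) = 12/(-6) + z/256 = 12*(-⅙) + z*(1/256) = -2 + z/256)
u(83, 65)/x(-55) = (-2 + (1/256)*65)/((4*(-55)²)) = (-2 + 65/256)/((4*3025)) = -447/256/12100 = -447/256*1/12100 = -447/3097600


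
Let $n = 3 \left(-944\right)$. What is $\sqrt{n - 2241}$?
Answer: $i \sqrt{5073} \approx 71.225 i$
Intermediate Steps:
$n = -2832$
$\sqrt{n - 2241} = \sqrt{-2832 - 2241} = \sqrt{-5073} = i \sqrt{5073}$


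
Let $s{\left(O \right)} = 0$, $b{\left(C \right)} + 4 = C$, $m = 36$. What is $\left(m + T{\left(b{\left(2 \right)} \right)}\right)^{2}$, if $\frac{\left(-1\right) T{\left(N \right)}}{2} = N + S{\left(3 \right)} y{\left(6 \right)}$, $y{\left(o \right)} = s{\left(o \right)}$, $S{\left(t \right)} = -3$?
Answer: $1600$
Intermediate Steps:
$b{\left(C \right)} = -4 + C$
$y{\left(o \right)} = 0$
$T{\left(N \right)} = - 2 N$ ($T{\left(N \right)} = - 2 \left(N - 0\right) = - 2 \left(N + 0\right) = - 2 N$)
$\left(m + T{\left(b{\left(2 \right)} \right)}\right)^{2} = \left(36 - 2 \left(-4 + 2\right)\right)^{2} = \left(36 - -4\right)^{2} = \left(36 + 4\right)^{2} = 40^{2} = 1600$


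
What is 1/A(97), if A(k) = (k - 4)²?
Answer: 1/8649 ≈ 0.00011562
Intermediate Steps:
A(k) = (-4 + k)²
1/A(97) = 1/((-4 + 97)²) = 1/(93²) = 1/8649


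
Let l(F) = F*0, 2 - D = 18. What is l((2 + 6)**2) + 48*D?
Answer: -768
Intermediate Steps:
D = -16 (D = 2 - 1*18 = 2 - 18 = -16)
l(F) = 0
l((2 + 6)**2) + 48*D = 0 + 48*(-16) = 0 - 768 = -768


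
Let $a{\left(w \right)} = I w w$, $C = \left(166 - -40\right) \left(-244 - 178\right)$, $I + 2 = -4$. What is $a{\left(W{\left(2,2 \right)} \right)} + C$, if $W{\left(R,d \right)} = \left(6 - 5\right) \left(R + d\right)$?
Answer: $-87028$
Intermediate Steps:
$I = -6$ ($I = -2 - 4 = -6$)
$W{\left(R,d \right)} = R + d$ ($W{\left(R,d \right)} = 1 \left(R + d\right) = R + d$)
$C = -86932$ ($C = \left(166 + 40\right) \left(-422\right) = 206 \left(-422\right) = -86932$)
$a{\left(w \right)} = - 6 w^{2}$ ($a{\left(w \right)} = - 6 w w = - 6 w^{2}$)
$a{\left(W{\left(2,2 \right)} \right)} + C = - 6 \left(2 + 2\right)^{2} - 86932 = - 6 \cdot 4^{2} - 86932 = \left(-6\right) 16 - 86932 = -96 - 86932 = -87028$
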